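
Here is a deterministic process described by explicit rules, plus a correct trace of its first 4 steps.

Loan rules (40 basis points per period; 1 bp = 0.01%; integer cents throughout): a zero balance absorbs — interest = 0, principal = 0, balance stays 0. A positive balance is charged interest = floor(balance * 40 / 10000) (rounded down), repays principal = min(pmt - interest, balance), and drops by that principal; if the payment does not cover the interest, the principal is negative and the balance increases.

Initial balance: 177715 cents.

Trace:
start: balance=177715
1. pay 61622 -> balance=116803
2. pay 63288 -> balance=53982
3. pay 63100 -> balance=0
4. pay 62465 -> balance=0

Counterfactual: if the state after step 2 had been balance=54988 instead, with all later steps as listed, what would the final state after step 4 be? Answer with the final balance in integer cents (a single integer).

state after step 2 := balance=54988
3. pay 63100 -> balance=0
4. pay 62465 -> balance=0

0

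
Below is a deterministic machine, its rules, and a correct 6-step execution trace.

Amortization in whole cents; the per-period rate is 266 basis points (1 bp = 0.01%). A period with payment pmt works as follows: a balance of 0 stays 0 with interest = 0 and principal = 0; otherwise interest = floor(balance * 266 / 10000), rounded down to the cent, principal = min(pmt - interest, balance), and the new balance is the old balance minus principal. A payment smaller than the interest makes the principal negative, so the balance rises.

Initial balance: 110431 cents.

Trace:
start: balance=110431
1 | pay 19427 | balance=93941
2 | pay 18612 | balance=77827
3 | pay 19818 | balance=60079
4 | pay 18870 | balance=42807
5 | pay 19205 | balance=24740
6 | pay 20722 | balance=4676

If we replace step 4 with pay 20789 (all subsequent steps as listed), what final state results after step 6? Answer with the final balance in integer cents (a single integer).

(re-executing from step 4 with the substitution; state before step 4: balance=60079)
4 | pay 20789 | balance=40888
5 | pay 19205 | balance=22770
6 | pay 20722 | balance=2653

2653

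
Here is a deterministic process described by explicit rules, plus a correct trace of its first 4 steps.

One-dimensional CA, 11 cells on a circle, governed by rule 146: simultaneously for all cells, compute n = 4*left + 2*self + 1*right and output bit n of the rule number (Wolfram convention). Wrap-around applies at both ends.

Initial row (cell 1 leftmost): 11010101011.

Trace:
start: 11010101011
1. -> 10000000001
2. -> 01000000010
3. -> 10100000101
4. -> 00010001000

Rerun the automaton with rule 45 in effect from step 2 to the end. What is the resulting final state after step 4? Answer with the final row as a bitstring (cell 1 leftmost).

00101111010

(re-executing steps 2..4 under rule 45; state before step 2: 10000000001)
2. -> 00111111101
3. -> 00100000011
4. -> 00101111010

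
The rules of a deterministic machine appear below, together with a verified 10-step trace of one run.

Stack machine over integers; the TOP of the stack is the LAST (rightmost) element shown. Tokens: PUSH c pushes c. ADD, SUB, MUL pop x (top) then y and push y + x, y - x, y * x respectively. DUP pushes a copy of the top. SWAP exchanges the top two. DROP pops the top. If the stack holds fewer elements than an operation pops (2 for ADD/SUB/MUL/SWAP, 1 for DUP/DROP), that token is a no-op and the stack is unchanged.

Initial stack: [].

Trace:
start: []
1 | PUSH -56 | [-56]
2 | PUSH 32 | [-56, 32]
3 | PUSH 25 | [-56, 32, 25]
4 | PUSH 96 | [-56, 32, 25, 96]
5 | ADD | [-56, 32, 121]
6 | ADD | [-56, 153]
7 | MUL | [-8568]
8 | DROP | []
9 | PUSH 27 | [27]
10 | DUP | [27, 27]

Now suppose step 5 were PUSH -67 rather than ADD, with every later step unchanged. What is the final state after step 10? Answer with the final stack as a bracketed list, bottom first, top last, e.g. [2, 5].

(re-executing from step 5 with the substitution; state before step 5: [-56, 32, 25, 96])
5 | PUSH -67 | [-56, 32, 25, 96, -67]
6 | ADD | [-56, 32, 25, 29]
7 | MUL | [-56, 32, 725]
8 | DROP | [-56, 32]
9 | PUSH 27 | [-56, 32, 27]
10 | DUP | [-56, 32, 27, 27]

[-56, 32, 27, 27]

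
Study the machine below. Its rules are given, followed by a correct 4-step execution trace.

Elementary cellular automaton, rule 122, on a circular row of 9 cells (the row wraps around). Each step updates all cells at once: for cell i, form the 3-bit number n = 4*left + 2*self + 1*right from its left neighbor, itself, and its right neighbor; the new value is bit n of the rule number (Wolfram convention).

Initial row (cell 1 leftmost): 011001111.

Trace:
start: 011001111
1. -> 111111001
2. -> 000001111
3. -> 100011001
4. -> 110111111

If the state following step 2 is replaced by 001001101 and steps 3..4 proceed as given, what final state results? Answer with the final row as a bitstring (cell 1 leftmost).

state after step 2 := 001001101
3. -> 110111110
4. -> 111100011

111100011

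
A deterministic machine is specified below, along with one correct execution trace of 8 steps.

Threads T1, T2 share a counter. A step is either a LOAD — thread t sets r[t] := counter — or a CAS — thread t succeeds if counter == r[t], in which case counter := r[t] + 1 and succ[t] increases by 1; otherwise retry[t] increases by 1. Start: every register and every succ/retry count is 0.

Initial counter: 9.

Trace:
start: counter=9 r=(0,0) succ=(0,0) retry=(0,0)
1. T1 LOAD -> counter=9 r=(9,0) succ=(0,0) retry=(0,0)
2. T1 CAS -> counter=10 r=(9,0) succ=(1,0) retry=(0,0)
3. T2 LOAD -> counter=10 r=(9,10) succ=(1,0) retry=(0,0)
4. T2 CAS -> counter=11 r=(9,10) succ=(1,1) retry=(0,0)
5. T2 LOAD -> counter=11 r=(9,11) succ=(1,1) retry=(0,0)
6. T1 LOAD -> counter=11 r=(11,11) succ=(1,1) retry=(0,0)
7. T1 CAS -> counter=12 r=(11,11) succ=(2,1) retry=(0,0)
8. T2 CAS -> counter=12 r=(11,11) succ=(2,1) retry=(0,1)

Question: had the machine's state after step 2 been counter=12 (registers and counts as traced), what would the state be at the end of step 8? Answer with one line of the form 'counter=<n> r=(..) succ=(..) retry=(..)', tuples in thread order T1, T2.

counter=14 r=(13,13) succ=(2,1) retry=(0,1)

state after step 2 := counter=12 r=(9,0) succ=(1,0) retry=(0,0)
3. T2 LOAD -> counter=12 r=(9,12) succ=(1,0) retry=(0,0)
4. T2 CAS -> counter=13 r=(9,12) succ=(1,1) retry=(0,0)
5. T2 LOAD -> counter=13 r=(9,13) succ=(1,1) retry=(0,0)
6. T1 LOAD -> counter=13 r=(13,13) succ=(1,1) retry=(0,0)
7. T1 CAS -> counter=14 r=(13,13) succ=(2,1) retry=(0,0)
8. T2 CAS -> counter=14 r=(13,13) succ=(2,1) retry=(0,1)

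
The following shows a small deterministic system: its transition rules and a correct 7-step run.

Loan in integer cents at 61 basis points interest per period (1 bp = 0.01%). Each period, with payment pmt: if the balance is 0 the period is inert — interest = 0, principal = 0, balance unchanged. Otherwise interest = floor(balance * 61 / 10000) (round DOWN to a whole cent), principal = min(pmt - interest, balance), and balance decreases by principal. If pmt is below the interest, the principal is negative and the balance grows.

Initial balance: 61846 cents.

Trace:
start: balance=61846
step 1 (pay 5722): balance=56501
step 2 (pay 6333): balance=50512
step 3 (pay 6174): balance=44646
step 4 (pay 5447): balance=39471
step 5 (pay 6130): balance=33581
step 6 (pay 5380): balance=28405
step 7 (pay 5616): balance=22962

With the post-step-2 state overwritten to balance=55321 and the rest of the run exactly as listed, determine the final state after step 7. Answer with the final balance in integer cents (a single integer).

state after step 2 := balance=55321
step 3 (pay 6174): balance=49484
step 4 (pay 5447): balance=44338
step 5 (pay 6130): balance=38478
step 6 (pay 5380): balance=33332
step 7 (pay 5616): balance=27919

27919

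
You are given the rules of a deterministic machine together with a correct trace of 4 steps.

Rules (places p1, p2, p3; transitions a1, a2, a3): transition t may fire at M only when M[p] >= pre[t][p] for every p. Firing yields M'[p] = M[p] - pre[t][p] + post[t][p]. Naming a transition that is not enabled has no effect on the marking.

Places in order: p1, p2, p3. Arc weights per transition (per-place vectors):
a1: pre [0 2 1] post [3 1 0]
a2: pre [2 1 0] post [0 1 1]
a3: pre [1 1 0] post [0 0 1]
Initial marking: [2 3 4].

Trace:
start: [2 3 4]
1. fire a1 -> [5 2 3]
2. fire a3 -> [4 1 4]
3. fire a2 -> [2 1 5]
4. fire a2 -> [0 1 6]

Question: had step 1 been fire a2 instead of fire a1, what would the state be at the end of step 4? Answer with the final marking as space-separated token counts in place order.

(re-executing from step 1 with the substitution; state before step 1: [2 3 4])
1. fire a2 -> [0 3 5]
2. fire a3 -> [0 3 5]
3. fire a2 -> [0 3 5]
4. fire a2 -> [0 3 5]

0 3 5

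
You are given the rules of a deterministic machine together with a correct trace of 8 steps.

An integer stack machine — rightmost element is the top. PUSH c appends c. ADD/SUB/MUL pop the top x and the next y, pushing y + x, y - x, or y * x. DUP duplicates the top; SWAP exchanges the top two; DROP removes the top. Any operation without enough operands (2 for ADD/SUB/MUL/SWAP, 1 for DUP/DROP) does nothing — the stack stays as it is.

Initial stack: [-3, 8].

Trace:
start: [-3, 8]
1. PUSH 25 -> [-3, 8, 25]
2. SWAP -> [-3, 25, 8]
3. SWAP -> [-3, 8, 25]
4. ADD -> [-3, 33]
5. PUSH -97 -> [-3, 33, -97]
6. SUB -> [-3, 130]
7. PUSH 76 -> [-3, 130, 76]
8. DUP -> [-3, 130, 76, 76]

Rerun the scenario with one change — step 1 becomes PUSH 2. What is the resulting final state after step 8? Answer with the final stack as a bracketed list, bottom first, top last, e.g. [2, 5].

(re-executing from step 1 with the substitution; state before step 1: [-3, 8])
1. PUSH 2 -> [-3, 8, 2]
2. SWAP -> [-3, 2, 8]
3. SWAP -> [-3, 8, 2]
4. ADD -> [-3, 10]
5. PUSH -97 -> [-3, 10, -97]
6. SUB -> [-3, 107]
7. PUSH 76 -> [-3, 107, 76]
8. DUP -> [-3, 107, 76, 76]

[-3, 107, 76, 76]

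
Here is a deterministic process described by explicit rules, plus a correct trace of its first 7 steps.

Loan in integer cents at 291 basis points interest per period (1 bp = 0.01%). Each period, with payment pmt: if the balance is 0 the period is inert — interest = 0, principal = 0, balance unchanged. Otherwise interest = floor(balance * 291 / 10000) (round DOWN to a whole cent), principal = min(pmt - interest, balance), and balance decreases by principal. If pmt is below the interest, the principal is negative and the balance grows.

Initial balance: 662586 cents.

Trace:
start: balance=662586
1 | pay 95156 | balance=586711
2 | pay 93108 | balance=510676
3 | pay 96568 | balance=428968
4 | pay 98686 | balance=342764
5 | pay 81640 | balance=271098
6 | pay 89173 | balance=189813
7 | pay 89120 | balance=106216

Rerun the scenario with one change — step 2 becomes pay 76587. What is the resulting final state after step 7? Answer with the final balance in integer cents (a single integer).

125285

(re-executing from step 2 with the substitution; state before step 2: balance=586711)
2 | pay 76587 | balance=527197
3 | pay 96568 | balance=445970
4 | pay 98686 | balance=360261
5 | pay 81640 | balance=289104
6 | pay 89173 | balance=208343
7 | pay 89120 | balance=125285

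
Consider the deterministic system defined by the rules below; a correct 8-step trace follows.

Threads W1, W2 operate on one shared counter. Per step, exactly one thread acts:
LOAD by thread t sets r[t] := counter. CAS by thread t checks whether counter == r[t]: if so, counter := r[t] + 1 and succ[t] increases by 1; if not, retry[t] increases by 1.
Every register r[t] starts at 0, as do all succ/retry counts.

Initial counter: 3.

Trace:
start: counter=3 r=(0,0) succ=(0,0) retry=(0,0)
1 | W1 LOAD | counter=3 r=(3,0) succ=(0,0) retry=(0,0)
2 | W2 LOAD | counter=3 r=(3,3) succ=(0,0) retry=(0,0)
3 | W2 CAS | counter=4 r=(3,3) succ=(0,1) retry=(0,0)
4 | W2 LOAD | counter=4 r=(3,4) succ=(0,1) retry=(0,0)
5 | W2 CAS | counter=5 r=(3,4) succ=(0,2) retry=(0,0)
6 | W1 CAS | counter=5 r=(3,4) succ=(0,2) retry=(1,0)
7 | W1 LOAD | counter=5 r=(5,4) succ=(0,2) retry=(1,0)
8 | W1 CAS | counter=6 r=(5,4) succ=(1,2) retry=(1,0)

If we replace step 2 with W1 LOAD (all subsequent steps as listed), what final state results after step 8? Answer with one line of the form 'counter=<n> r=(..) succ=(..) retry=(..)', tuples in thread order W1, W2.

counter=5 r=(4,3) succ=(1,1) retry=(1,1)

(re-executing from step 2 with the substitution; state before step 2: counter=3 r=(3,0) succ=(0,0) retry=(0,0))
2 | W1 LOAD | counter=3 r=(3,0) succ=(0,0) retry=(0,0)
3 | W2 CAS | counter=3 r=(3,0) succ=(0,0) retry=(0,1)
4 | W2 LOAD | counter=3 r=(3,3) succ=(0,0) retry=(0,1)
5 | W2 CAS | counter=4 r=(3,3) succ=(0,1) retry=(0,1)
6 | W1 CAS | counter=4 r=(3,3) succ=(0,1) retry=(1,1)
7 | W1 LOAD | counter=4 r=(4,3) succ=(0,1) retry=(1,1)
8 | W1 CAS | counter=5 r=(4,3) succ=(1,1) retry=(1,1)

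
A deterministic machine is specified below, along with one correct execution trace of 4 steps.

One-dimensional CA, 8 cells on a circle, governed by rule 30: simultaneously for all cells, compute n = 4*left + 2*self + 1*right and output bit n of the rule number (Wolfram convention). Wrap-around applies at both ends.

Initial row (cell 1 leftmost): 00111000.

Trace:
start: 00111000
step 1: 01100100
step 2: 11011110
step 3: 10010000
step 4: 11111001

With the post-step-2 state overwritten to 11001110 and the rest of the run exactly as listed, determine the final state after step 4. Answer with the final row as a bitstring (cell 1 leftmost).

state after step 2 := 11001110
step 3: 10111000
step 4: 10100101

10100101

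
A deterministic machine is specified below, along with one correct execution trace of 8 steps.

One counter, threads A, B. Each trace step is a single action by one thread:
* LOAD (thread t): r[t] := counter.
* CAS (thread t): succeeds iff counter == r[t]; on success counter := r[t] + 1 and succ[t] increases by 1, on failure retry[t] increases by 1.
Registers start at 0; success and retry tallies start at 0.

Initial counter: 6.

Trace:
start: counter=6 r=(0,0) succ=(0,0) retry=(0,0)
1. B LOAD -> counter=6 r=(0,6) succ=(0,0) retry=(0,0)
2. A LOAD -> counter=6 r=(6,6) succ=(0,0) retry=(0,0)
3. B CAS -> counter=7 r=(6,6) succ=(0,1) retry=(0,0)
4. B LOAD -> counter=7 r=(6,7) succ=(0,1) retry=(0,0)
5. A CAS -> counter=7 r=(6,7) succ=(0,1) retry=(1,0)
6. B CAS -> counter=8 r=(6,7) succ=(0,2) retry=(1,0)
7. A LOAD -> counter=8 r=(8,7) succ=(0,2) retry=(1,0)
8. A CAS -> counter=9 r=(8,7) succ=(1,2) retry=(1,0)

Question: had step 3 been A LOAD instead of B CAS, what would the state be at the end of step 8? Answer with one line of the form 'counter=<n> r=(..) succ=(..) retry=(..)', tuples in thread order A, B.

counter=8 r=(7,6) succ=(2,0) retry=(0,1)

(re-executing from step 3 with the substitution; state before step 3: counter=6 r=(6,6) succ=(0,0) retry=(0,0))
3. A LOAD -> counter=6 r=(6,6) succ=(0,0) retry=(0,0)
4. B LOAD -> counter=6 r=(6,6) succ=(0,0) retry=(0,0)
5. A CAS -> counter=7 r=(6,6) succ=(1,0) retry=(0,0)
6. B CAS -> counter=7 r=(6,6) succ=(1,0) retry=(0,1)
7. A LOAD -> counter=7 r=(7,6) succ=(1,0) retry=(0,1)
8. A CAS -> counter=8 r=(7,6) succ=(2,0) retry=(0,1)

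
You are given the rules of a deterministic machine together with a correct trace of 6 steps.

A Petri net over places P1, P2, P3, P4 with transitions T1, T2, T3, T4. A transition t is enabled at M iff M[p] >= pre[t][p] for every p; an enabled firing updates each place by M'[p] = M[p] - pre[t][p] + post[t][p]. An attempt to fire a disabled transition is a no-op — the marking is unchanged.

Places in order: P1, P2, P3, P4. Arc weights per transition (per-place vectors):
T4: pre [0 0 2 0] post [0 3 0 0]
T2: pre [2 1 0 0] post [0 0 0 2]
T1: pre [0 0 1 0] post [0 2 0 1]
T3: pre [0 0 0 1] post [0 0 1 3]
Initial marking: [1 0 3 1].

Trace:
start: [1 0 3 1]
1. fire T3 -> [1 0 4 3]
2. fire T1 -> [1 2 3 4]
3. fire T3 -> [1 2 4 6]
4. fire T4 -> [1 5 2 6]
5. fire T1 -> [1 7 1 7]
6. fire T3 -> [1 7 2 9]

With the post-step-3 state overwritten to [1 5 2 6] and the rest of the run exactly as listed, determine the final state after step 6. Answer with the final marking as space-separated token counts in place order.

1 8 1 8

state after step 3 := [1 5 2 6]
4. fire T4 -> [1 8 0 6]
5. fire T1 -> [1 8 0 6]
6. fire T3 -> [1 8 1 8]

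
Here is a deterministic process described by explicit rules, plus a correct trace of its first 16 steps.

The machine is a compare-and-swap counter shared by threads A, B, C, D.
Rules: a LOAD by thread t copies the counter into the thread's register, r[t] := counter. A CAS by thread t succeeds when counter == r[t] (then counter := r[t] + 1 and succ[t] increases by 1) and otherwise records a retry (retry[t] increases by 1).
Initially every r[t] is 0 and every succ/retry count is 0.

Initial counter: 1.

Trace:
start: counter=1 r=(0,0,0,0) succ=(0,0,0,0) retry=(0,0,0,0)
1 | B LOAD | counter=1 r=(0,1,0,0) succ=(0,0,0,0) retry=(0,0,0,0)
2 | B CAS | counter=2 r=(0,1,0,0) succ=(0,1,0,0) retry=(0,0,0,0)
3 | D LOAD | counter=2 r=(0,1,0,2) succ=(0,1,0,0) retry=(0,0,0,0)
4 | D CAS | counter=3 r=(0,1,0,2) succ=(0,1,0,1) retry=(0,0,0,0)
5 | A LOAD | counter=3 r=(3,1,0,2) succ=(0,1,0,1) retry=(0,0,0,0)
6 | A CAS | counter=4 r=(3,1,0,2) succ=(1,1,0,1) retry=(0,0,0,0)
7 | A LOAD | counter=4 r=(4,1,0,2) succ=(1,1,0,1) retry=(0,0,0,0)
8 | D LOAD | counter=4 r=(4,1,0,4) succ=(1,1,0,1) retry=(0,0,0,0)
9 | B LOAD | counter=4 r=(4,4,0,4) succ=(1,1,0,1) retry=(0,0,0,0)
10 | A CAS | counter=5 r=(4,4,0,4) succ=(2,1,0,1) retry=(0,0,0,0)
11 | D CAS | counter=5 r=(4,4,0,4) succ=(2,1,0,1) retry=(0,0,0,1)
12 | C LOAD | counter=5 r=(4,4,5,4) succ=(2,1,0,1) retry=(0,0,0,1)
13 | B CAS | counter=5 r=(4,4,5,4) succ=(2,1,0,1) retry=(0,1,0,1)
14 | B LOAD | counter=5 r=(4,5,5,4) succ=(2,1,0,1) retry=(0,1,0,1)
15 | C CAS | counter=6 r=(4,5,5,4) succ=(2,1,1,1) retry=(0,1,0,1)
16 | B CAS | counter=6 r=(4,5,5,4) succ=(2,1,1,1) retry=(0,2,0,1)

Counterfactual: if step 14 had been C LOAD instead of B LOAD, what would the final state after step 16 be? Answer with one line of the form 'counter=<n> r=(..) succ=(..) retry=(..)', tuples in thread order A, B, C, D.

counter=6 r=(4,4,5,4) succ=(2,1,1,1) retry=(0,2,0,1)

(re-executing from step 14 with the substitution; state before step 14: counter=5 r=(4,4,5,4) succ=(2,1,0,1) retry=(0,1,0,1))
14 | C LOAD | counter=5 r=(4,4,5,4) succ=(2,1,0,1) retry=(0,1,0,1)
15 | C CAS | counter=6 r=(4,4,5,4) succ=(2,1,1,1) retry=(0,1,0,1)
16 | B CAS | counter=6 r=(4,4,5,4) succ=(2,1,1,1) retry=(0,2,0,1)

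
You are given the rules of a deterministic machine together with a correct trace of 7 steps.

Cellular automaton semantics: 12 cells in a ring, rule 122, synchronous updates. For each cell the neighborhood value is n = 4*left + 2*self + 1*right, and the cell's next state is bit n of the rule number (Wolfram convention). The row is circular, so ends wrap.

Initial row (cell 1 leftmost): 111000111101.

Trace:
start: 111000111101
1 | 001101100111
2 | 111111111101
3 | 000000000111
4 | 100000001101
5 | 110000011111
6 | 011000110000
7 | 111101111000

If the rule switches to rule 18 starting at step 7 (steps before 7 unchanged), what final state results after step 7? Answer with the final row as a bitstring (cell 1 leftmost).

100101001000

(re-executing step 7 under rule 18; state before step 7: 011000110000)
7 | 100101001000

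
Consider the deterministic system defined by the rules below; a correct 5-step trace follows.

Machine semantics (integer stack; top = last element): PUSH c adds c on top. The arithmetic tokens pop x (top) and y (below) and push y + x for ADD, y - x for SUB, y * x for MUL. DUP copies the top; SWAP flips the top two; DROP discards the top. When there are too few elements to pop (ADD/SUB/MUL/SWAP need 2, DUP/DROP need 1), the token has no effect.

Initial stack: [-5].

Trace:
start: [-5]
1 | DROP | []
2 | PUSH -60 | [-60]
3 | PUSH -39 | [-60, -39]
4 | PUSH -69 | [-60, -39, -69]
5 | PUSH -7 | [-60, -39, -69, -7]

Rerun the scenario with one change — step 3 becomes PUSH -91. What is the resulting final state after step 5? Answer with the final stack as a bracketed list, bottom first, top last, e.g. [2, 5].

[-60, -91, -69, -7]

(re-executing from step 3 with the substitution; state before step 3: [-60])
3 | PUSH -91 | [-60, -91]
4 | PUSH -69 | [-60, -91, -69]
5 | PUSH -7 | [-60, -91, -69, -7]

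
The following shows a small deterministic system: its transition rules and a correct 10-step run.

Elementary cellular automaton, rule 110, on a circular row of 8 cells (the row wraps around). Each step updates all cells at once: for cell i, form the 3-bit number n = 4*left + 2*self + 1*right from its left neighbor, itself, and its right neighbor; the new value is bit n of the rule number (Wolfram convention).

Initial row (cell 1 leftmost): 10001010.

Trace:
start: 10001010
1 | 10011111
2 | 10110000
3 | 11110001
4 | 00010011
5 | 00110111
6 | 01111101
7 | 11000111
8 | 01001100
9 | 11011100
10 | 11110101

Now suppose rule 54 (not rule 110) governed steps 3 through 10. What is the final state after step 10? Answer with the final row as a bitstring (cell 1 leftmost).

(re-executing steps 3..10 under rule 54; state before step 3: 10110000)
3 | 11001001
4 | 00111110
5 | 01000001
6 | 11100011
7 | 00010100
8 | 00111110
9 | 01000001
10 | 11100011

11100011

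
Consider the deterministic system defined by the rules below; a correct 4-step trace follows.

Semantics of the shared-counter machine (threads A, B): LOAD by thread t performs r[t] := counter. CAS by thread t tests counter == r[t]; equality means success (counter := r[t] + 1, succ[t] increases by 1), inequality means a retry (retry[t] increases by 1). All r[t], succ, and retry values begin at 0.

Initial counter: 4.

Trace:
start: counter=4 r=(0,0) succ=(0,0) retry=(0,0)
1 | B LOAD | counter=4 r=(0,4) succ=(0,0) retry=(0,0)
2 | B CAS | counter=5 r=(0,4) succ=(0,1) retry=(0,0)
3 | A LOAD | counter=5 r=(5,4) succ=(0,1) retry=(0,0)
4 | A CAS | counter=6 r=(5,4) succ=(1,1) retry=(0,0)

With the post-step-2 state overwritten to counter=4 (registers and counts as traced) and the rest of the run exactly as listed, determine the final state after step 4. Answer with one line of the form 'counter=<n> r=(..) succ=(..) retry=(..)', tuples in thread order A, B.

state after step 2 := counter=4 r=(0,4) succ=(0,1) retry=(0,0)
3 | A LOAD | counter=4 r=(4,4) succ=(0,1) retry=(0,0)
4 | A CAS | counter=5 r=(4,4) succ=(1,1) retry=(0,0)

counter=5 r=(4,4) succ=(1,1) retry=(0,0)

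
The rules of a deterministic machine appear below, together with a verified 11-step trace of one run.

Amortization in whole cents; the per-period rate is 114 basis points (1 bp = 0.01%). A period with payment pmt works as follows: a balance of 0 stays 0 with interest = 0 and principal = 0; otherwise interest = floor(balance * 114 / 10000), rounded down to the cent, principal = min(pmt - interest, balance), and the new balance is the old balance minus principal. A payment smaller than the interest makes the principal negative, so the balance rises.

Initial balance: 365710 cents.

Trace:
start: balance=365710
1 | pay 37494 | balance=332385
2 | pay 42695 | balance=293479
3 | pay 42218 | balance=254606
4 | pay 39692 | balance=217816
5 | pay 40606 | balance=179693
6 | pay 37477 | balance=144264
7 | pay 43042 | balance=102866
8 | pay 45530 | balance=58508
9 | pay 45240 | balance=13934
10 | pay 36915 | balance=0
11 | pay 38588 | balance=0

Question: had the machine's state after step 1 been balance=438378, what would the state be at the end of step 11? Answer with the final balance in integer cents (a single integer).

state after step 1 := balance=438378
2 | pay 42695 | balance=400680
3 | pay 42218 | balance=363029
4 | pay 39692 | balance=327475
5 | pay 40606 | balance=290602
6 | pay 37477 | balance=256437
7 | pay 43042 | balance=216318
8 | pay 45530 | balance=173254
9 | pay 45240 | balance=129989
10 | pay 36915 | balance=94555
11 | pay 38588 | balance=57044

57044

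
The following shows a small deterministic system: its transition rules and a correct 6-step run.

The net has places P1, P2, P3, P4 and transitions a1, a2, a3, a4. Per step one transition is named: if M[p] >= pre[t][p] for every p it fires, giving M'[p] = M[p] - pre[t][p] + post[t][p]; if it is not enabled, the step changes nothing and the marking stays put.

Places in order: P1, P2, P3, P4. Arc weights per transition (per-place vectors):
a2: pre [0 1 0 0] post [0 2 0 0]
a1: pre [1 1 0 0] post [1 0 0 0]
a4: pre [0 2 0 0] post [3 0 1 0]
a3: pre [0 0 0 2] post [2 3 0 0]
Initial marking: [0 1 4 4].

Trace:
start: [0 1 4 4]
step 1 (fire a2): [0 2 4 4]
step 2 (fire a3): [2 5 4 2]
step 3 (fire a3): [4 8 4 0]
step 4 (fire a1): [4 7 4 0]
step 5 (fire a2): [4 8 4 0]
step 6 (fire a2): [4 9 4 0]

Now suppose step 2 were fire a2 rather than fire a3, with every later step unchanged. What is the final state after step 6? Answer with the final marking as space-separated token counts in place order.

2 7 4 2

(re-executing from step 2 with the substitution; state before step 2: [0 2 4 4])
step 2 (fire a2): [0 3 4 4]
step 3 (fire a3): [2 6 4 2]
step 4 (fire a1): [2 5 4 2]
step 5 (fire a2): [2 6 4 2]
step 6 (fire a2): [2 7 4 2]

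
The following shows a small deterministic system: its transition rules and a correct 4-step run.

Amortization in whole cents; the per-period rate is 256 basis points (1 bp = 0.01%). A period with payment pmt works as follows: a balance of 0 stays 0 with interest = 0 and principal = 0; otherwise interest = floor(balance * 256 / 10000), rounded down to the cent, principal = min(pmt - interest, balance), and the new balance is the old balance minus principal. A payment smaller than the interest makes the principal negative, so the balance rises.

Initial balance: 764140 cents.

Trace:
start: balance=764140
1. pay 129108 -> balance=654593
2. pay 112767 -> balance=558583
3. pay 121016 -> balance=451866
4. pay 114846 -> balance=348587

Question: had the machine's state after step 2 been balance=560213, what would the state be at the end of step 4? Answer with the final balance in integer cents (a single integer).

state after step 2 := balance=560213
3. pay 121016 -> balance=453538
4. pay 114846 -> balance=350302

350302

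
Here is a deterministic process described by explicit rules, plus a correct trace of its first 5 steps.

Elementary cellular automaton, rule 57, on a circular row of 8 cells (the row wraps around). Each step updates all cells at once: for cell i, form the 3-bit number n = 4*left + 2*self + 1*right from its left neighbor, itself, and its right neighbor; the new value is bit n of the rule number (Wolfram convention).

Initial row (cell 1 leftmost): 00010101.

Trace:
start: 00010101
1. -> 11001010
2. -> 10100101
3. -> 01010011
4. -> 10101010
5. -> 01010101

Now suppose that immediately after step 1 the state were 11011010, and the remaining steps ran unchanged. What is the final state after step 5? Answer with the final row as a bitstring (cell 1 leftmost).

state after step 1 := 11011010
2. -> 10110101
3. -> 01101011
4. -> 11010110
5. -> 10101101

10101101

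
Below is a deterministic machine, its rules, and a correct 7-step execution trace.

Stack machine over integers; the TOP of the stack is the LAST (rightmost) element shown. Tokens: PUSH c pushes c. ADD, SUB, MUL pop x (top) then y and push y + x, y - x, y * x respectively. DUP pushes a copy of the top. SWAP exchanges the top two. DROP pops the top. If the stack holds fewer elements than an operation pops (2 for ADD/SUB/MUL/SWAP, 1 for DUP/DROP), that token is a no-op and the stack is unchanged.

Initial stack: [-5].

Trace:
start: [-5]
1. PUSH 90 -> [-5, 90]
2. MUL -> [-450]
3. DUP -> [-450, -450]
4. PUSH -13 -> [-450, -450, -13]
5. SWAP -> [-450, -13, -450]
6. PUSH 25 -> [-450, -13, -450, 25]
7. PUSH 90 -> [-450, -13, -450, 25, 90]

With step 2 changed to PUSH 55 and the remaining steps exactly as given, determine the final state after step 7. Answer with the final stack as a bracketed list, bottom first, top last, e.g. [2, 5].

[-5, 90, 55, -13, 55, 25, 90]

(re-executing from step 2 with the substitution; state before step 2: [-5, 90])
2. PUSH 55 -> [-5, 90, 55]
3. DUP -> [-5, 90, 55, 55]
4. PUSH -13 -> [-5, 90, 55, 55, -13]
5. SWAP -> [-5, 90, 55, -13, 55]
6. PUSH 25 -> [-5, 90, 55, -13, 55, 25]
7. PUSH 90 -> [-5, 90, 55, -13, 55, 25, 90]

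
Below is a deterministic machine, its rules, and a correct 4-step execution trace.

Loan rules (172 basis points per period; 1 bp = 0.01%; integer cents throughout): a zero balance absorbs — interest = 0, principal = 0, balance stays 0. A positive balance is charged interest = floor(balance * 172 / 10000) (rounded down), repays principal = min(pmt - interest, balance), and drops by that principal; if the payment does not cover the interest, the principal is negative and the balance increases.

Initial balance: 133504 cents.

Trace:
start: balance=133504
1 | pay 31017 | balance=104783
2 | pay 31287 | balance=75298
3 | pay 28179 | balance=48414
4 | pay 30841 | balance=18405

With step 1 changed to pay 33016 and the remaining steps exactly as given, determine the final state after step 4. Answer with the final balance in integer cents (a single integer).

(re-executing from step 1 with the substitution; state before step 1: balance=133504)
1 | pay 33016 | balance=102784
2 | pay 31287 | balance=73264
3 | pay 28179 | balance=46345
4 | pay 30841 | balance=16301

16301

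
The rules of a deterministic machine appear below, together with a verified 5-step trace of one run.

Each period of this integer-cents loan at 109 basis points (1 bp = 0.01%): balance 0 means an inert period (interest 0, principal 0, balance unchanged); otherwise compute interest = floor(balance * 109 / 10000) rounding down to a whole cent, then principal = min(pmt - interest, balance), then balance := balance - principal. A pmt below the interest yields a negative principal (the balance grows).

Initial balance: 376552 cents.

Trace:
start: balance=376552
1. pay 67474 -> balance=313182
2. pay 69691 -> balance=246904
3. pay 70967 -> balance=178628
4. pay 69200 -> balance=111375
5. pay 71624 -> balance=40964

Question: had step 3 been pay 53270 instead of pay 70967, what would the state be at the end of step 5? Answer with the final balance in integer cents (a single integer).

(re-executing from step 3 with the substitution; state before step 3: balance=246904)
3. pay 53270 -> balance=196325
4. pay 69200 -> balance=129264
5. pay 71624 -> balance=59048

59048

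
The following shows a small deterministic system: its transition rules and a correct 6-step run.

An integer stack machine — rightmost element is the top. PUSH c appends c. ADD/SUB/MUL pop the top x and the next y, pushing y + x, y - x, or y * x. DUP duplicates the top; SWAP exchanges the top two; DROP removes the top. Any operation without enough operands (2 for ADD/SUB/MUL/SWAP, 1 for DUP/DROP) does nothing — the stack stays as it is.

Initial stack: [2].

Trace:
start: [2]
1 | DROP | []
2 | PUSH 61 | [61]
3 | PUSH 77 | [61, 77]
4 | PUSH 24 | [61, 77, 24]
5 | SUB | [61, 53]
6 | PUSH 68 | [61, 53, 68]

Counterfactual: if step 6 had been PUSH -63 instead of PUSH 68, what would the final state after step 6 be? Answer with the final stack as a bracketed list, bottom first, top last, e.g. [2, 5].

(re-executing from step 6 with the substitution; state before step 6: [61, 53])
6 | PUSH -63 | [61, 53, -63]

[61, 53, -63]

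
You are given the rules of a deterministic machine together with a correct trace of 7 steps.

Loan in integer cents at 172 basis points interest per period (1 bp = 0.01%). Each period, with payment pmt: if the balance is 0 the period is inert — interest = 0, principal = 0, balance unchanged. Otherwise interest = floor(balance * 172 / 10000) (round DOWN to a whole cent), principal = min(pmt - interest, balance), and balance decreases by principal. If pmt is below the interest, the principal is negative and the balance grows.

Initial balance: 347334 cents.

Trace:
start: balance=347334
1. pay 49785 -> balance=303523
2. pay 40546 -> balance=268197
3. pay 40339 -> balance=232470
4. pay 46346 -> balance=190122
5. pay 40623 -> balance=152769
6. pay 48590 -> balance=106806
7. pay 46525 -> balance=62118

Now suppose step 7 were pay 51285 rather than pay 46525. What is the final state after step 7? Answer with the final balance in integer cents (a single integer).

57358

(re-executing from step 7 with the substitution; state before step 7: balance=106806)
7. pay 51285 -> balance=57358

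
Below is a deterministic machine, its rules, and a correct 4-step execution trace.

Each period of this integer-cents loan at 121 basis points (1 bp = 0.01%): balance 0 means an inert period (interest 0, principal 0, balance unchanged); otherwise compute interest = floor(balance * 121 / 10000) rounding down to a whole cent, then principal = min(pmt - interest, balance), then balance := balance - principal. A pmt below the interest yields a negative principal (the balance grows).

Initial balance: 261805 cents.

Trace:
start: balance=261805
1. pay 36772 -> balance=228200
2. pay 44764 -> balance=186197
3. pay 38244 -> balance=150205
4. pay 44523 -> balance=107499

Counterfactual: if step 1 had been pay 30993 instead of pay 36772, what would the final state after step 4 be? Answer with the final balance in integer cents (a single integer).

113491

(re-executing from step 1 with the substitution; state before step 1: balance=261805)
1. pay 30993 -> balance=233979
2. pay 44764 -> balance=192046
3. pay 38244 -> balance=156125
4. pay 44523 -> balance=113491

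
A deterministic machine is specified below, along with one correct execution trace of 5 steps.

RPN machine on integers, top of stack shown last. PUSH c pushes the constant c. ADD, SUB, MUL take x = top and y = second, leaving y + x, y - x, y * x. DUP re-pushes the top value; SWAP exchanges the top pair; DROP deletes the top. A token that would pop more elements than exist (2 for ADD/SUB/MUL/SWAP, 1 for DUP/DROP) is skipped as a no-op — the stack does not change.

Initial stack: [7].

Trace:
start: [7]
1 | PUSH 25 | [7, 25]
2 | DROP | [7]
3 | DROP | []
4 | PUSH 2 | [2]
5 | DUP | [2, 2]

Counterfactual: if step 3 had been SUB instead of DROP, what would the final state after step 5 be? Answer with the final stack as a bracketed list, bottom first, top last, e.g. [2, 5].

(re-executing from step 3 with the substitution; state before step 3: [7])
3 | SUB | [7]
4 | PUSH 2 | [7, 2]
5 | DUP | [7, 2, 2]

[7, 2, 2]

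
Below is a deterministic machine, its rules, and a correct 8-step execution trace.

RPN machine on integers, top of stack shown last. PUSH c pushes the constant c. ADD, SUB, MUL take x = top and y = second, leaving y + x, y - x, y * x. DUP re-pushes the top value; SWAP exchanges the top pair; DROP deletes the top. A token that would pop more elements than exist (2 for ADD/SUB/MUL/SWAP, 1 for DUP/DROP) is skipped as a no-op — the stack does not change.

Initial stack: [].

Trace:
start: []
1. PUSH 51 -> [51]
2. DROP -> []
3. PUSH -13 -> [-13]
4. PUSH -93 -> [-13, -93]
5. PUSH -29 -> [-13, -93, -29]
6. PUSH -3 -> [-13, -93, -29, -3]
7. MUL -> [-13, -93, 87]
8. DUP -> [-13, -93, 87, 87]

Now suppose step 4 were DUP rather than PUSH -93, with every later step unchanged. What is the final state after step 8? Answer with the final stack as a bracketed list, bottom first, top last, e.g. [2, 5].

[-13, -13, 87, 87]

(re-executing from step 4 with the substitution; state before step 4: [-13])
4. DUP -> [-13, -13]
5. PUSH -29 -> [-13, -13, -29]
6. PUSH -3 -> [-13, -13, -29, -3]
7. MUL -> [-13, -13, 87]
8. DUP -> [-13, -13, 87, 87]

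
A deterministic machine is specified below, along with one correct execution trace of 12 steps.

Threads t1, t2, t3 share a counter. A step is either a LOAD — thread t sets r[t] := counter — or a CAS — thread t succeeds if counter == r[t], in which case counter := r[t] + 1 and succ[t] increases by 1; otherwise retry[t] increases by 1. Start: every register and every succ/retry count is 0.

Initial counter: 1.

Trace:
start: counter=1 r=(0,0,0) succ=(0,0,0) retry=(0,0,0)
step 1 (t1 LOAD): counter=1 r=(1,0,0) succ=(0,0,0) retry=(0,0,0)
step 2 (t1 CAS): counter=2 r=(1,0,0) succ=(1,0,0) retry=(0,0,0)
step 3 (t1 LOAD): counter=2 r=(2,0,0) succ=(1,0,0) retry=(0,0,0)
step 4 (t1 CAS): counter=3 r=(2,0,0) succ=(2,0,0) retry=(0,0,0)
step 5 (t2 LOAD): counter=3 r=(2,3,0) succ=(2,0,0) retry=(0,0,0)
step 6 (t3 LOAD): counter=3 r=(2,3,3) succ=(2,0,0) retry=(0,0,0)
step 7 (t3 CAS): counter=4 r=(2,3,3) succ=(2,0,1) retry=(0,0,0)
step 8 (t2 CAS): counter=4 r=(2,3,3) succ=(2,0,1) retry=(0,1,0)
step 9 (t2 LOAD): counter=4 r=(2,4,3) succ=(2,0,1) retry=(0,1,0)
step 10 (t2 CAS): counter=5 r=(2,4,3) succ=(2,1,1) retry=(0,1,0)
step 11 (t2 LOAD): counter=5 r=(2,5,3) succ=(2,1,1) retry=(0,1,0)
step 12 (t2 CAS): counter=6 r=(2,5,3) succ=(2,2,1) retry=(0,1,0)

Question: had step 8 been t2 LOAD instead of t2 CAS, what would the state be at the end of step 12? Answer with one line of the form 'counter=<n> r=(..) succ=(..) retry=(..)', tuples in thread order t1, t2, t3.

counter=6 r=(2,5,3) succ=(2,2,1) retry=(0,0,0)

(re-executing from step 8 with the substitution; state before step 8: counter=4 r=(2,3,3) succ=(2,0,1) retry=(0,0,0))
step 8 (t2 LOAD): counter=4 r=(2,4,3) succ=(2,0,1) retry=(0,0,0)
step 9 (t2 LOAD): counter=4 r=(2,4,3) succ=(2,0,1) retry=(0,0,0)
step 10 (t2 CAS): counter=5 r=(2,4,3) succ=(2,1,1) retry=(0,0,0)
step 11 (t2 LOAD): counter=5 r=(2,5,3) succ=(2,1,1) retry=(0,0,0)
step 12 (t2 CAS): counter=6 r=(2,5,3) succ=(2,2,1) retry=(0,0,0)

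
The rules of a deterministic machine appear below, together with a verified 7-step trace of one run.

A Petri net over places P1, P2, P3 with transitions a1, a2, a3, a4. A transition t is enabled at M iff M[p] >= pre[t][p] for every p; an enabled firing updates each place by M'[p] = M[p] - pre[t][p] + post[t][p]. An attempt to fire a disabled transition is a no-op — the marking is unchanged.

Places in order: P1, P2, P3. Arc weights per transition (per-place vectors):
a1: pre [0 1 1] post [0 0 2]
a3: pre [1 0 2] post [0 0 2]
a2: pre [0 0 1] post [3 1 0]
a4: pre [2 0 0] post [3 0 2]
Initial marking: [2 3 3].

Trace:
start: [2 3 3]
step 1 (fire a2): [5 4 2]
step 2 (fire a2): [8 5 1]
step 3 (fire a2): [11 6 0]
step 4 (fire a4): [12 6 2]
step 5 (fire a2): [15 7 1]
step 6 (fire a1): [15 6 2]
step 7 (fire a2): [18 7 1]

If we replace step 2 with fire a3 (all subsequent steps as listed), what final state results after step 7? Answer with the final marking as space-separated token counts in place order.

14 6 2

(re-executing from step 2 with the substitution; state before step 2: [5 4 2])
step 2 (fire a3): [4 4 2]
step 3 (fire a2): [7 5 1]
step 4 (fire a4): [8 5 3]
step 5 (fire a2): [11 6 2]
step 6 (fire a1): [11 5 3]
step 7 (fire a2): [14 6 2]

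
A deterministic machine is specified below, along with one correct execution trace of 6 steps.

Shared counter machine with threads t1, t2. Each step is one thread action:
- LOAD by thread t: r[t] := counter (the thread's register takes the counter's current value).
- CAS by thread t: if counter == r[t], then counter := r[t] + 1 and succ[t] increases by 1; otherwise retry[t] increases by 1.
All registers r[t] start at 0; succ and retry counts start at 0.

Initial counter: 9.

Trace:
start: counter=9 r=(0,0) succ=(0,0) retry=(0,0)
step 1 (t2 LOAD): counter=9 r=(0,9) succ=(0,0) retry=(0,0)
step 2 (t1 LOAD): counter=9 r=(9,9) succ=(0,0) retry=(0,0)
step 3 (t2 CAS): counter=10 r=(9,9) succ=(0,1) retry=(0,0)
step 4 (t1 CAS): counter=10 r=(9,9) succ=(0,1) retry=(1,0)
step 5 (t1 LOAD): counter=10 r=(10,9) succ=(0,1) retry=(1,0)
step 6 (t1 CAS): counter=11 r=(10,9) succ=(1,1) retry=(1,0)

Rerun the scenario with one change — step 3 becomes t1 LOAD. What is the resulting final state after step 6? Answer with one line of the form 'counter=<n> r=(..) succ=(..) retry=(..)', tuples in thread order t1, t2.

counter=11 r=(10,9) succ=(2,0) retry=(0,0)

(re-executing from step 3 with the substitution; state before step 3: counter=9 r=(9,9) succ=(0,0) retry=(0,0))
step 3 (t1 LOAD): counter=9 r=(9,9) succ=(0,0) retry=(0,0)
step 4 (t1 CAS): counter=10 r=(9,9) succ=(1,0) retry=(0,0)
step 5 (t1 LOAD): counter=10 r=(10,9) succ=(1,0) retry=(0,0)
step 6 (t1 CAS): counter=11 r=(10,9) succ=(2,0) retry=(0,0)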